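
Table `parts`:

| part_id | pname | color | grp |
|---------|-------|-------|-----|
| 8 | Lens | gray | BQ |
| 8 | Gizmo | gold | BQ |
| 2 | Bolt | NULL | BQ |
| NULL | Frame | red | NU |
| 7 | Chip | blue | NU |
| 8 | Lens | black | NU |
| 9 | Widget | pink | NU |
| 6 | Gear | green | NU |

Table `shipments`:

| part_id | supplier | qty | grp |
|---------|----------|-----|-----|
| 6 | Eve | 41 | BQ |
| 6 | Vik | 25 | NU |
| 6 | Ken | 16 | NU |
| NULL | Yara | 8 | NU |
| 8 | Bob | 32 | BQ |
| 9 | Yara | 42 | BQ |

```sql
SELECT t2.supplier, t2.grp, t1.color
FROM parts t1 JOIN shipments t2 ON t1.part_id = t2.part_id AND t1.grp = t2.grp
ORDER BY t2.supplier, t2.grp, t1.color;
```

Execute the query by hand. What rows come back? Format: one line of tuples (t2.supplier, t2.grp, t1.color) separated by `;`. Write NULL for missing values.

(Bob, BQ, gold); (Bob, BQ, gray); (Ken, NU, green); (Vik, NU, green)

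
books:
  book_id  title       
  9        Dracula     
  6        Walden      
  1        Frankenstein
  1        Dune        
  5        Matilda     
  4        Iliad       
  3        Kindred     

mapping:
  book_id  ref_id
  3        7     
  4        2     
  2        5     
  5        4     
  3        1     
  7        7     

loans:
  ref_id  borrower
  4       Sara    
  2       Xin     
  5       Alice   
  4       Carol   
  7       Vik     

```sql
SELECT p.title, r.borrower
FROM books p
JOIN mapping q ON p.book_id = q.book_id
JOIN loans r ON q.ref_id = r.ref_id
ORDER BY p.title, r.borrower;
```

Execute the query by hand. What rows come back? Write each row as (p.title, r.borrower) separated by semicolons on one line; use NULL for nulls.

Step 1 — p INNER JOIN q on book_id → 4 row(s).
Then INNER JOIN `loans r` on ref_id: keep only rows whose q.ref_id appears in r.

(Iliad, Xin); (Kindred, Vik); (Matilda, Carol); (Matilda, Sara)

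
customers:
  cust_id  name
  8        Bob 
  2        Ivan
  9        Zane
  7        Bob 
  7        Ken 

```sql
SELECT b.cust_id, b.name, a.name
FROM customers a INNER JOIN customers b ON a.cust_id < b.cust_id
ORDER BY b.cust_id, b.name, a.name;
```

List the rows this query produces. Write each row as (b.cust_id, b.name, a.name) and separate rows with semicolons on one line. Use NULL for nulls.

(7, Bob, Ivan); (7, Ken, Ivan); (8, Bob, Bob); (8, Bob, Ivan); (8, Bob, Ken); (9, Zane, Bob); (9, Zane, Bob); (9, Zane, Ivan); (9, Zane, Ken)

INNER JOIN keeps only pairs where the ON condition holds.
Matching on a.cust_id < b.cust_id.
- a[0] cust_id=8 → 1 match(es) in b → 1 row(s).
- a[1] cust_id=2 → 4 match(es) in b → 4 row(s).
- a[2] cust_id=9 → no match; dropped.
- a[3] cust_id=7 → 2 match(es) in b → 2 row(s).
- a[4] cust_id=7 → 2 match(es) in b → 2 row(s).
After projecting and ordering:
b.cust_id | b.name | a.name
7 | Bob | Ivan
7 | Ken | Ivan
8 | Bob | Bob
8 | Bob | Ivan
8 | Bob | Ken
9 | Zane | Bob
9 | Zane | Bob
9 | Zane | Ivan
9 | Zane | Ken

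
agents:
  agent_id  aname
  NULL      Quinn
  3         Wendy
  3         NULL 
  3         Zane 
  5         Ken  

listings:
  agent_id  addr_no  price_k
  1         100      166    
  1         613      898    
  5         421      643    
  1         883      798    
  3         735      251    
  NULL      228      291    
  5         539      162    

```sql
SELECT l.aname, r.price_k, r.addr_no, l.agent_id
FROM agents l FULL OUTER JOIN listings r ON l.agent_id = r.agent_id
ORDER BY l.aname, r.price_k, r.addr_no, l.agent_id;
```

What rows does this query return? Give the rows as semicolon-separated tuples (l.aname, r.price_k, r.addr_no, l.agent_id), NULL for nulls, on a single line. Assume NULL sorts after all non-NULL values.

FULL OUTER JOIN keeps every row from both sides; unmatched rows get NULL for the other side's columns.
Matching on l.agent_id = r.agent_id. A NULL in a compared column never satisfies the condition.
- l (agent_id=NULL) has no partner → padded with NULL.
- l (agent_id=3) pairs with 1 row(s) of r.
- l (agent_id=3) pairs with 1 row(s) of r.
- l (agent_id=3) pairs with 1 row(s) of r.
- l (agent_id=5) pairs with 2 row(s) of r.
- plus 4 unmatched r row(s), each kept with NULL l columns.
After projecting and ordering:
l.aname | r.price_k | r.addr_no | l.agent_id
Ken | 162 | 539 | 5
Ken | 643 | 421 | 5
Quinn | NULL | NULL | NULL
Wendy | 251 | 735 | 3
Zane | 251 | 735 | 3
NULL | 166 | 100 | NULL
NULL | 251 | 735 | 3
NULL | 291 | 228 | NULL
NULL | 798 | 883 | NULL
NULL | 898 | 613 | NULL

(Ken, 162, 539, 5); (Ken, 643, 421, 5); (Quinn, NULL, NULL, NULL); (Wendy, 251, 735, 3); (Zane, 251, 735, 3); (NULL, 166, 100, NULL); (NULL, 251, 735, 3); (NULL, 291, 228, NULL); (NULL, 798, 883, NULL); (NULL, 898, 613, NULL)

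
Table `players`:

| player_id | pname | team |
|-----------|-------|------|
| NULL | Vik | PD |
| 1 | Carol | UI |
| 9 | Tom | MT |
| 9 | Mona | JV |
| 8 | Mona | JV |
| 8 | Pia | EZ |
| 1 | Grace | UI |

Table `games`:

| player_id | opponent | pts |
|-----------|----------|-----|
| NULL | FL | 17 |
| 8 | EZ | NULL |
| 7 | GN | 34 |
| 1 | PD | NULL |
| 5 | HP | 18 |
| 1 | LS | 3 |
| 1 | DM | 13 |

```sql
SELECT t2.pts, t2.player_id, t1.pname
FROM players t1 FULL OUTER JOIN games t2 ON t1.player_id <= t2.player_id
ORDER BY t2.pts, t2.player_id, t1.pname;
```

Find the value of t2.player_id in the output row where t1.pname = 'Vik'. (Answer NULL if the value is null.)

FULL OUTER JOIN keeps every row from both sides; unmatched rows get NULL for the other side's columns.
Matching on t1.player_id <= t2.player_id. A NULL in a compared column never satisfies the condition.
- player_id=NULL: no t2 row matches, row kept with t2 columns NULL.
- player_id=1: 6 matching t2 row(s), so 6 row(s) emitted.
- player_id=9: no t2 row matches, row kept with t2 columns NULL.
- player_id=9: no t2 row matches, row kept with t2 columns NULL.
- player_id=8: 1 matching t2 row(s), so 1 row(s) emitted.
- player_id=8: 1 matching t2 row(s), so 1 row(s) emitted.
- player_id=1: 6 matching t2 row(s), so 6 row(s) emitted.
- plus 1 unmatched t2 row(s), each kept with NULL t1 columns.

NULL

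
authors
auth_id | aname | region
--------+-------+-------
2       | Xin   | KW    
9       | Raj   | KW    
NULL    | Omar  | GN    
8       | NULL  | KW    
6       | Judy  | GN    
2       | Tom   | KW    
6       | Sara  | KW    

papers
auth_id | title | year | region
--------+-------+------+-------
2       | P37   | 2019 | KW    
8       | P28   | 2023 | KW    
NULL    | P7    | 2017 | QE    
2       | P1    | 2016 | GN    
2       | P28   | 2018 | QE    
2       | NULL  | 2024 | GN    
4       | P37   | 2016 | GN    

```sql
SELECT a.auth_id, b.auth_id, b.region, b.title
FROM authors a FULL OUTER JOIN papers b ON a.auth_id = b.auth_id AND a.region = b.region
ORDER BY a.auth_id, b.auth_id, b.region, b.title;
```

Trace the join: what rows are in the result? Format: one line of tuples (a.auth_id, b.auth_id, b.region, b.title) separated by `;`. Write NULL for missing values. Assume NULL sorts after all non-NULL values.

FULL OUTER JOIN keeps every row from both sides; unmatched rows get NULL for the other side's columns.
Matching on a.auth_id = b.auth_id AND a.region = b.region. A NULL in a compared column never satisfies the condition.
- a row (auth_id=2, region=KW): matches 1 b row(s) → 1 output row(s).
- a row (auth_id=9, region=KW): no match → kept, b columns NULL.
- a row (auth_id=NULL, region=GN): no match → kept, b columns NULL.
- a row (auth_id=8, region=KW): matches 1 b row(s) → 1 output row(s).
- a row (auth_id=6, region=GN): no match → kept, b columns NULL.
- a row (auth_id=2, region=KW): matches 1 b row(s) → 1 output row(s).
- a row (auth_id=6, region=KW): no match → kept, b columns NULL.
- 5 row(s) from b found no a partner → padded with NULL.

(2, 2, KW, P37); (2, 2, KW, P37); (6, NULL, NULL, NULL); (6, NULL, NULL, NULL); (8, 8, KW, P28); (9, NULL, NULL, NULL); (NULL, 2, GN, P1); (NULL, 2, GN, NULL); (NULL, 2, QE, P28); (NULL, 4, GN, P37); (NULL, NULL, QE, P7); (NULL, NULL, NULL, NULL)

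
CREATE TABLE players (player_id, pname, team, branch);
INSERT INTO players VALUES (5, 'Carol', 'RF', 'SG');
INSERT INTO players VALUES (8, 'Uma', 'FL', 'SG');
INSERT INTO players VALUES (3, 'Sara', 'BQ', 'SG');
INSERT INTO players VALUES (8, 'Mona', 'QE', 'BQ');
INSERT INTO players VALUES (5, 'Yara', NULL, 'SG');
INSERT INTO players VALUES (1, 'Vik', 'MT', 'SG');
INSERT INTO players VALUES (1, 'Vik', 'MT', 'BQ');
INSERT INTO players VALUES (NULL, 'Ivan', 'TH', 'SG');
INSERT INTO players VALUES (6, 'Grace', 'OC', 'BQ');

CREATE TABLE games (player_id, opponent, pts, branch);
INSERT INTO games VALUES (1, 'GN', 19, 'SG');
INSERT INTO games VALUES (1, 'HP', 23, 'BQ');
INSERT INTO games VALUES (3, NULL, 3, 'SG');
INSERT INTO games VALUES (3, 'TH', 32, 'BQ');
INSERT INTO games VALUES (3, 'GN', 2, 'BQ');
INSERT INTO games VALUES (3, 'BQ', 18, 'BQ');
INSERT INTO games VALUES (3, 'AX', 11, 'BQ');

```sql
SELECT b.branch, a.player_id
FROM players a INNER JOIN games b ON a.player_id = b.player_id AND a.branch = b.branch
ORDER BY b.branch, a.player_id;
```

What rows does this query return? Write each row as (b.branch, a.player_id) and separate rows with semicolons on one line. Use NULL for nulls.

INNER JOIN keeps only pairs where the ON condition holds.
Matching on a.player_id = b.player_id AND a.branch = b.branch. A NULL in a compared column never satisfies the condition.
- a (player_id=5, branch=SG) has no partner → excluded.
- a (player_id=8, branch=SG) has no partner → excluded.
- a (player_id=3, branch=SG) pairs with 1 row(s) of b.
- a (player_id=8, branch=BQ) has no partner → excluded.
- a (player_id=5, branch=SG) has no partner → excluded.
- a (player_id=1, branch=SG) pairs with 1 row(s) of b.
- a (player_id=1, branch=BQ) pairs with 1 row(s) of b.
- a (player_id=NULL, branch=SG) has no partner → excluded.
- a (player_id=6, branch=BQ) has no partner → excluded.
After projecting and ordering:
b.branch | a.player_id
BQ | 1
SG | 1
SG | 3

(BQ, 1); (SG, 1); (SG, 3)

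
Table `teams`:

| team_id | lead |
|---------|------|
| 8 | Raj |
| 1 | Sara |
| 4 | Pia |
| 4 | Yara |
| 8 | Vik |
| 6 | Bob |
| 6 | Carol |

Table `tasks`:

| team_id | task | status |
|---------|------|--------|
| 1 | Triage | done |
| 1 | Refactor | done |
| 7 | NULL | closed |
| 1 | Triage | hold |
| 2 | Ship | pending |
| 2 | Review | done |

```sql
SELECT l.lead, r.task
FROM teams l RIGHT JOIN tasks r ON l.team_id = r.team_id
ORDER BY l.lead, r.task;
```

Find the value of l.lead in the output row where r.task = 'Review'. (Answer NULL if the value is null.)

RIGHT JOIN keeps every row from `tasks`; unmatched rows get NULL for `teams`'s columns.
Matching on l.team_id = r.team_id.
- l[0] team_id=8 → no match.
- l[1] team_id=1 → 3 match(es) in r → 3 row(s).
- l[2] team_id=4 → no match.
- l[3] team_id=4 → no match.
- l[4] team_id=8 → no match.
- l[5] team_id=6 → no match.
- l[6] team_id=6 → no match.
- 3 r row(s) had no l match → kept, l columns NULL.

NULL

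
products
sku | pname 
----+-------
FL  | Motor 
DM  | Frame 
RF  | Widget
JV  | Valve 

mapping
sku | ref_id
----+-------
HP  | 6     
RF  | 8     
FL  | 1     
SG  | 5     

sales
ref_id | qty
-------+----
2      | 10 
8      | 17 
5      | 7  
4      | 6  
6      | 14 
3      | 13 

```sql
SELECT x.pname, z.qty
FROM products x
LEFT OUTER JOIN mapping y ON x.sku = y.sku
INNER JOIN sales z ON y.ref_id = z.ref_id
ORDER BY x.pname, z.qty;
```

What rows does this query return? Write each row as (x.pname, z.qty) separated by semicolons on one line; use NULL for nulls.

(Widget, 17)

Evaluate left to right. First `products x LEFT JOIN mapping y` on sku: 4 row(s).
Then INNER JOIN `sales z` on ref_id: keep only rows whose y.ref_id appears in z.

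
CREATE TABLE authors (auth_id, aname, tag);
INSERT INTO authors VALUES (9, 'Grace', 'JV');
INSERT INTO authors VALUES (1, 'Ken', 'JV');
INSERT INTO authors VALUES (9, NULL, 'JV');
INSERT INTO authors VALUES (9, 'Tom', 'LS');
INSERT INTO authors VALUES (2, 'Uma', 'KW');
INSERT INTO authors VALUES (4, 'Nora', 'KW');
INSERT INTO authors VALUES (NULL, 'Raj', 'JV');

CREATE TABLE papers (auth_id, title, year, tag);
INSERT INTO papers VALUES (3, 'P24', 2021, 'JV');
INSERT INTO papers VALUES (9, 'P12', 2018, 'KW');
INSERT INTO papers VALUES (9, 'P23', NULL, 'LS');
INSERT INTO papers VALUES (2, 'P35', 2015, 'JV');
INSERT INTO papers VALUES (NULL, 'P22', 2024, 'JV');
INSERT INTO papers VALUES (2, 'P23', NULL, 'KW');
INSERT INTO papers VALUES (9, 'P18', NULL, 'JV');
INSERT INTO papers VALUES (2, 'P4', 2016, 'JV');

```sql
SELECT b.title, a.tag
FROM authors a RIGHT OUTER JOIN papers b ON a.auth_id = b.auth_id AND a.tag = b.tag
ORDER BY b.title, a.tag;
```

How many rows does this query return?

RIGHT JOIN keeps every row from `papers`; unmatched rows get NULL for `authors`'s columns.
Matching on a.auth_id = b.auth_id AND a.tag = b.tag. A NULL in a compared column never satisfies the condition.
- a row (auth_id=9, tag=JV): matches 1 b row(s) → 1 output row(s).
- a row (auth_id=1, tag=JV): no match.
- a row (auth_id=9, tag=JV): matches 1 b row(s) → 1 output row(s).
- a row (auth_id=9, tag=LS): matches 1 b row(s) → 1 output row(s).
- a row (auth_id=2, tag=KW): matches 1 b row(s) → 1 output row(s).
- a row (auth_id=4, tag=KW): no match.
- a row (auth_id=NULL, tag=JV): no match.
- 5 b row(s) had no a match → kept, a columns NULL.
Total: 4 matched + 5 padded = 9 rows.

9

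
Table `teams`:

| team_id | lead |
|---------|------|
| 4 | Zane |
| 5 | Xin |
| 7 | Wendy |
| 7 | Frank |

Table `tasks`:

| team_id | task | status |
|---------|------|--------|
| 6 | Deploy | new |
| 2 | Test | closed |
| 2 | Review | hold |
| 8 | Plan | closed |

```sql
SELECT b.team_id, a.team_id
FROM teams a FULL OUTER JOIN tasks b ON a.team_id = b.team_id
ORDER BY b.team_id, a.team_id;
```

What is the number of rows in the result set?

FULL OUTER JOIN keeps every row from both sides; unmatched rows get NULL for the other side's columns.
Matching on a.team_id = b.team_id.
Matched pairs: 0; unmatched a rows kept: 4; unmatched b rows kept: 4.
Total: 0 matched + 8 padded = 8 rows.

8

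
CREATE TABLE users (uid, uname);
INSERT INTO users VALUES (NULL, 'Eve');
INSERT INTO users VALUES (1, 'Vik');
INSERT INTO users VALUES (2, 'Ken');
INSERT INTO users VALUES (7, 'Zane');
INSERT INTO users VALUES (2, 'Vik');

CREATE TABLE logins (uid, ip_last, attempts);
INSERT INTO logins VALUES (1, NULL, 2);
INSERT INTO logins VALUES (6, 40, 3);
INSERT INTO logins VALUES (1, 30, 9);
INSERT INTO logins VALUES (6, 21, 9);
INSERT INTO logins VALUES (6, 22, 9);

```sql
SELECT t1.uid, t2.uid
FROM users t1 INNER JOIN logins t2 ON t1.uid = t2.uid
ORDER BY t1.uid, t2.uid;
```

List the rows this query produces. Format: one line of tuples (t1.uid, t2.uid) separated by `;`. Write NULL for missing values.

(1, 1); (1, 1)

INNER JOIN keeps only pairs where the ON condition holds.
Matching on t1.uid = t2.uid. A NULL in a compared column never satisfies the condition.
- t1 row (uid=NULL): no match → dropped.
- t1 row (uid=1): matches 2 t2 row(s) → 2 output row(s).
- t1 row (uid=2): no match → dropped.
- t1 row (uid=7): no match → dropped.
- t1 row (uid=2): no match → dropped.
After projecting and ordering:
t1.uid | t2.uid
1 | 1
1 | 1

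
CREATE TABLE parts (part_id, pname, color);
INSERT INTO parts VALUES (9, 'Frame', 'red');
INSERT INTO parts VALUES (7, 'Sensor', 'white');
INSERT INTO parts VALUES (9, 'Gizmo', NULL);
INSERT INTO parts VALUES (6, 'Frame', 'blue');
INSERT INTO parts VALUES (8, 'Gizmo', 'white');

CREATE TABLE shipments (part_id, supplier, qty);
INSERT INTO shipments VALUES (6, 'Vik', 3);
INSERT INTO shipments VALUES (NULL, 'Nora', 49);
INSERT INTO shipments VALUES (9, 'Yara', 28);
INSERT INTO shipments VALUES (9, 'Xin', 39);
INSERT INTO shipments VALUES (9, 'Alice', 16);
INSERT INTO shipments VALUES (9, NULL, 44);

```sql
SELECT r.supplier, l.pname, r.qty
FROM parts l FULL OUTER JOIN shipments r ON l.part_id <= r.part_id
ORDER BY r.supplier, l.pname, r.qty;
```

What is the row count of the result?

FULL OUTER JOIN keeps every row from both sides; unmatched rows get NULL for the other side's columns.
Matching on l.part_id <= r.part_id. A NULL in a compared column never satisfies the condition.
- part_id=9: 4 matching r row(s), so 4 row(s) emitted.
- part_id=7: 4 matching r row(s), so 4 row(s) emitted.
- part_id=9: 4 matching r row(s), so 4 row(s) emitted.
- part_id=6: 5 matching r row(s), so 5 row(s) emitted.
- part_id=8: 4 matching r row(s), so 4 row(s) emitted.
- 1 r row(s) had no l match → kept, l columns NULL.
Total: 21 matched + 1 padded = 22 rows.

22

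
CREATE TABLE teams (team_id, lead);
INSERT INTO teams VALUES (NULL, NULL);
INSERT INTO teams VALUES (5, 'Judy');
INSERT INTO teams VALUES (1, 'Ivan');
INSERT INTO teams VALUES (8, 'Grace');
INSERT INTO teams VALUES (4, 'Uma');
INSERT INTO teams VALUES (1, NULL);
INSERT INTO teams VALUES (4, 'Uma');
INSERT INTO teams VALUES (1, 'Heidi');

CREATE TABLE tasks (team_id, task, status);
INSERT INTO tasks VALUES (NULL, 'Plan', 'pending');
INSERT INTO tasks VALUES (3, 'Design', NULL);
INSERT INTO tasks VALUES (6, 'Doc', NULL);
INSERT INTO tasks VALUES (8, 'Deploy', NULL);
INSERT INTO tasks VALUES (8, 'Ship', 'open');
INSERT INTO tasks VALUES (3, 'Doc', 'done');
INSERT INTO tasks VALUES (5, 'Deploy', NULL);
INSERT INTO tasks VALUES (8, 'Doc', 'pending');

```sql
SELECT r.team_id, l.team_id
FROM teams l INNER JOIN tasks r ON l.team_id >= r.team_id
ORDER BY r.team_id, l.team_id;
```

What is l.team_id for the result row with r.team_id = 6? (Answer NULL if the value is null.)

8

INNER JOIN keeps only pairs where the ON condition holds.
Matching on l.team_id >= r.team_id. A NULL in a compared column never satisfies the condition.
- l row (team_id=NULL): no match → dropped.
- l row (team_id=5): matches 3 r row(s) → 3 output row(s).
- l row (team_id=1): no match → dropped.
- l row (team_id=8): matches 7 r row(s) → 7 output row(s).
- l row (team_id=4): matches 2 r row(s) → 2 output row(s).
- l row (team_id=1): no match → dropped.
- l row (team_id=4): matches 2 r row(s) → 2 output row(s).
- l row (team_id=1): no match → dropped.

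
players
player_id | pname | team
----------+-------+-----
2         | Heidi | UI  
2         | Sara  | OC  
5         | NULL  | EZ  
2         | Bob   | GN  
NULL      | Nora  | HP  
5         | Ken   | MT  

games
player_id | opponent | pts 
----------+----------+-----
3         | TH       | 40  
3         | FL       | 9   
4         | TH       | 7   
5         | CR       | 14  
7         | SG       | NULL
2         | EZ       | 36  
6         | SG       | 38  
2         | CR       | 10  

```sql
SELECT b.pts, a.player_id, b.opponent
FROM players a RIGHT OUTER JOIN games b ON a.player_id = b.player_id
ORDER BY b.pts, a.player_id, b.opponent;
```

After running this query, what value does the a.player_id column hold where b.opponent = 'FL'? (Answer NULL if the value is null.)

RIGHT JOIN keeps every row from `games`; unmatched rows get NULL for `players`'s columns.
Matching on a.player_id = b.player_id. A NULL in a compared column never satisfies the condition.
Matched pairs: 8; unmatched b rows kept: 5.

NULL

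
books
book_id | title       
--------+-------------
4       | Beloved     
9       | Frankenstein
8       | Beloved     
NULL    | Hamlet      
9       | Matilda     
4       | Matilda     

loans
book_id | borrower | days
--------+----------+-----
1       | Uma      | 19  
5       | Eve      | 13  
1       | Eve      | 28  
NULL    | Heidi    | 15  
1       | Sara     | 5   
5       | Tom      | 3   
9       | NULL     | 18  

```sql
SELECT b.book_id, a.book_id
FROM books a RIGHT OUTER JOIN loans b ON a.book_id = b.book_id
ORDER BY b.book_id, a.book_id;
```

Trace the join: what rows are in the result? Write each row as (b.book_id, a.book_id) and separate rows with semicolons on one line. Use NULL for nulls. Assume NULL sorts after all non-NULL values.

RIGHT JOIN keeps every row from `loans`; unmatched rows get NULL for `books`'s columns.
Matching on a.book_id = b.book_id. A NULL in a compared column never satisfies the condition.
- a[0] book_id=4 → no match.
- a[1] book_id=9 → 1 match(es) in b → 1 row(s).
- a[2] book_id=8 → no match.
- a[3] book_id=NULL → no match.
- a[4] book_id=9 → 1 match(es) in b → 1 row(s).
- a[5] book_id=4 → no match.
- 6 row(s) from b found no a partner → padded with NULL.
After projecting and ordering:
b.book_id | a.book_id
1 | NULL
1 | NULL
1 | NULL
5 | NULL
5 | NULL
9 | 9
9 | 9
NULL | NULL

(1, NULL); (1, NULL); (1, NULL); (5, NULL); (5, NULL); (9, 9); (9, 9); (NULL, NULL)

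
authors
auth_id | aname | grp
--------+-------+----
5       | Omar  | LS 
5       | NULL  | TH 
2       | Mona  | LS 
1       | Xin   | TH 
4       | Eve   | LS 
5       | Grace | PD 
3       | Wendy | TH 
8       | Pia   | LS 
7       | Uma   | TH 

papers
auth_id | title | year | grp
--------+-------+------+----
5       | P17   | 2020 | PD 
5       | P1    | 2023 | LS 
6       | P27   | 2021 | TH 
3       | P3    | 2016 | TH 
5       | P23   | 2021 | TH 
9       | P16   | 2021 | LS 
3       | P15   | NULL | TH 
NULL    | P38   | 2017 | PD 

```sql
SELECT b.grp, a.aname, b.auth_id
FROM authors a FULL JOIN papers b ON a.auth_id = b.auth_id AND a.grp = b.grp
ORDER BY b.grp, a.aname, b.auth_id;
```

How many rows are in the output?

13

FULL OUTER JOIN keeps every row from both sides; unmatched rows get NULL for the other side's columns.
Matching on a.auth_id = b.auth_id AND a.grp = b.grp. A NULL in a compared column never satisfies the condition.
- auth_id=5, grp=LS: 1 matching b row(s), so 1 row(s) emitted.
- auth_id=5, grp=TH: 1 matching b row(s), so 1 row(s) emitted.
- auth_id=2, grp=LS: no b row matches, row kept with b columns NULL.
- auth_id=1, grp=TH: no b row matches, row kept with b columns NULL.
- auth_id=4, grp=LS: no b row matches, row kept with b columns NULL.
- auth_id=5, grp=PD: 1 matching b row(s), so 1 row(s) emitted.
- auth_id=3, grp=TH: 2 matching b row(s), so 2 row(s) emitted.
- auth_id=8, grp=LS: no b row matches, row kept with b columns NULL.
- auth_id=7, grp=TH: no b row matches, row kept with b columns NULL.
- plus 3 unmatched b row(s), each kept with NULL a columns.
Total: 5 matched + 8 padded = 13 rows.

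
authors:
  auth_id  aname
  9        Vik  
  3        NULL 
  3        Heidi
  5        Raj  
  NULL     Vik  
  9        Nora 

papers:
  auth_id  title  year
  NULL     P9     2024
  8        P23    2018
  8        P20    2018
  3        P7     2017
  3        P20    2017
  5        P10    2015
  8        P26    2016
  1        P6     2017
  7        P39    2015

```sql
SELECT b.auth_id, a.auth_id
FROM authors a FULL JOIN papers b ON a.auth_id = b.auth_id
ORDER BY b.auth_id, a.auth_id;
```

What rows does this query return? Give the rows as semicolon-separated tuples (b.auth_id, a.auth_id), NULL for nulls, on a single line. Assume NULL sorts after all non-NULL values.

(1, NULL); (3, 3); (3, 3); (3, 3); (3, 3); (5, 5); (7, NULL); (8, NULL); (8, NULL); (8, NULL); (NULL, 9); (NULL, 9); (NULL, NULL); (NULL, NULL)

FULL OUTER JOIN keeps every row from both sides; unmatched rows get NULL for the other side's columns.
Matching on a.auth_id = b.auth_id. A NULL in a compared column never satisfies the condition.
- a[0] auth_id=9 → no match; kept with NULLs on the b side.
- a[1] auth_id=3 → 2 match(es) in b → 2 row(s).
- a[2] auth_id=3 → 2 match(es) in b → 2 row(s).
- a[3] auth_id=5 → 1 match(es) in b → 1 row(s).
- a[4] auth_id=NULL → no match; kept with NULLs on the b side.
- a[5] auth_id=9 → no match; kept with NULLs on the b side.
- 6 row(s) from b found no a partner → padded with NULL.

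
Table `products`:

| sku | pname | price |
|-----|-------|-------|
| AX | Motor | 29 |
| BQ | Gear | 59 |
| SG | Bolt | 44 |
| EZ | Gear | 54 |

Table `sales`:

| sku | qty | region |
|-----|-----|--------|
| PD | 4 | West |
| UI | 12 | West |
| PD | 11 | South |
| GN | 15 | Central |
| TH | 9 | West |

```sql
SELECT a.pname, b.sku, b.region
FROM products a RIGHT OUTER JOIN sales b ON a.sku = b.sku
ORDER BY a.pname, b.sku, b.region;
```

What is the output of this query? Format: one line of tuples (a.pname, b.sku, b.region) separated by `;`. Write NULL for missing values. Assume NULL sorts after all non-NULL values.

RIGHT JOIN keeps every row from `sales`; unmatched rows get NULL for `products`'s columns.
Matching on a.sku = b.sku.
- a (sku=AX) has no partner in b.
- a (sku=BQ) has no partner in b.
- a (sku=SG) has no partner in b.
- a (sku=EZ) has no partner in b.
- 5 b row(s) had no a match → kept, a columns NULL.
After projecting and ordering:
a.pname | b.sku | b.region
NULL | GN | Central
NULL | PD | South
NULL | PD | West
NULL | TH | West
NULL | UI | West

(NULL, GN, Central); (NULL, PD, South); (NULL, PD, West); (NULL, TH, West); (NULL, UI, West)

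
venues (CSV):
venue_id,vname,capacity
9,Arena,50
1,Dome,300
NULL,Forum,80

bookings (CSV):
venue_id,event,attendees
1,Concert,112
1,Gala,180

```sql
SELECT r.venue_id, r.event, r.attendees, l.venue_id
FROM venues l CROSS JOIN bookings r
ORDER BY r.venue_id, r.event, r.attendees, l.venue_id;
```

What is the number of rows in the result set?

6

CROSS JOIN pairs every row of `venues` with every row of `bookings`: 3 × 2 = 6 rows.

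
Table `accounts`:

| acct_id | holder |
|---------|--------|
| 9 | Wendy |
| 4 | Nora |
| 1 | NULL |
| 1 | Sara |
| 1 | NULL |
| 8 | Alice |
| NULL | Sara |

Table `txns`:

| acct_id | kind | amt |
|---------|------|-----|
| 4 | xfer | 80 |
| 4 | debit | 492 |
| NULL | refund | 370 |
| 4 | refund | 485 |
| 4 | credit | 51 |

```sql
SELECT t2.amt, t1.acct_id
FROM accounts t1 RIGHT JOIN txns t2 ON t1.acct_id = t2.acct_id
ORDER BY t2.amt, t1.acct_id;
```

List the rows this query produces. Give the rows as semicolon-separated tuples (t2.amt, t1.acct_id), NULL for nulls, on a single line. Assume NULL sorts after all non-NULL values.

(51, 4); (80, 4); (370, NULL); (485, 4); (492, 4)

RIGHT JOIN keeps every row from `txns`; unmatched rows get NULL for `accounts`'s columns.
Matching on t1.acct_id = t2.acct_id. A NULL in a compared column never satisfies the condition.
Matched pairs: 4; unmatched t2 rows kept: 1.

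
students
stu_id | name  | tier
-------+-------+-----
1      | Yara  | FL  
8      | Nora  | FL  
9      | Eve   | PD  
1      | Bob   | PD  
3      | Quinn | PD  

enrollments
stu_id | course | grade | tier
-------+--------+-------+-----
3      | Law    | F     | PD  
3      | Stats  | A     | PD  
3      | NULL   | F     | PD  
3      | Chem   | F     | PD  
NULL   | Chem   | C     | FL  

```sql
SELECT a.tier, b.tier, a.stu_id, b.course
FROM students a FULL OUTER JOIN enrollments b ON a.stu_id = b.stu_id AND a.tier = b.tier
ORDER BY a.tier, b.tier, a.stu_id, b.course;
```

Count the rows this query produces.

FULL OUTER JOIN keeps every row from both sides; unmatched rows get NULL for the other side's columns.
Matching on a.stu_id = b.stu_id AND a.tier = b.tier. A NULL in a compared column never satisfies the condition.
- a row (stu_id=1, tier=FL): no match → kept, b columns NULL.
- a row (stu_id=8, tier=FL): no match → kept, b columns NULL.
- a row (stu_id=9, tier=PD): no match → kept, b columns NULL.
- a row (stu_id=1, tier=PD): no match → kept, b columns NULL.
- a row (stu_id=3, tier=PD): matches 4 b row(s) → 4 output row(s).
- plus 1 unmatched b row(s), each kept with NULL a columns.
Total: 4 matched + 5 padded = 9 rows.

9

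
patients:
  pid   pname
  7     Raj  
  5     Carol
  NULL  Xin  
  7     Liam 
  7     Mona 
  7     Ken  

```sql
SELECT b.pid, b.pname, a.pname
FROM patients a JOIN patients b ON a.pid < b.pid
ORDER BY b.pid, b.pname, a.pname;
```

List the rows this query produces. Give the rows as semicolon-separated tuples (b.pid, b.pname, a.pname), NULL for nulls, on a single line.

(7, Ken, Carol); (7, Liam, Carol); (7, Mona, Carol); (7, Raj, Carol)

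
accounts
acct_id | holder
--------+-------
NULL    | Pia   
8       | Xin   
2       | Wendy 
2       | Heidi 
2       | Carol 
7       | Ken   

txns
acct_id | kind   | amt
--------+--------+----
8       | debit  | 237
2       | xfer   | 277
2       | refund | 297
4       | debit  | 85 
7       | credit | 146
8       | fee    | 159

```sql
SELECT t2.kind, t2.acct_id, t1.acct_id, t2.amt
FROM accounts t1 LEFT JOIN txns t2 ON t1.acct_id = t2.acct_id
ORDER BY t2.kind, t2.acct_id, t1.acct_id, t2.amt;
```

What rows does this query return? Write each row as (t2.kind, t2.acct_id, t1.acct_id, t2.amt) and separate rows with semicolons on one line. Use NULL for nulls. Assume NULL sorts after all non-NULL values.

(credit, 7, 7, 146); (debit, 8, 8, 237); (fee, 8, 8, 159); (refund, 2, 2, 297); (refund, 2, 2, 297); (refund, 2, 2, 297); (xfer, 2, 2, 277); (xfer, 2, 2, 277); (xfer, 2, 2, 277); (NULL, NULL, NULL, NULL)

LEFT JOIN keeps every row from `accounts`; unmatched rows get NULL for `txns`'s columns.
Matching on t1.acct_id = t2.acct_id. A NULL in a compared column never satisfies the condition.
Matched pairs: 9; unmatched t1 rows kept: 1.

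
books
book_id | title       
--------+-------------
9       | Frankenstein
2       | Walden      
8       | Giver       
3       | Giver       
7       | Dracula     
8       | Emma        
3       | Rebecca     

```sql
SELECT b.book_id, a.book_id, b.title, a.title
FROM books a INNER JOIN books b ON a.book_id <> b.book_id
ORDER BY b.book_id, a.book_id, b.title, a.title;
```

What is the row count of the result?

INNER JOIN keeps only pairs where the ON condition holds.
Matching on a.book_id <> b.book_id.
Matched pairs: 38.
Total: 38 rows.

38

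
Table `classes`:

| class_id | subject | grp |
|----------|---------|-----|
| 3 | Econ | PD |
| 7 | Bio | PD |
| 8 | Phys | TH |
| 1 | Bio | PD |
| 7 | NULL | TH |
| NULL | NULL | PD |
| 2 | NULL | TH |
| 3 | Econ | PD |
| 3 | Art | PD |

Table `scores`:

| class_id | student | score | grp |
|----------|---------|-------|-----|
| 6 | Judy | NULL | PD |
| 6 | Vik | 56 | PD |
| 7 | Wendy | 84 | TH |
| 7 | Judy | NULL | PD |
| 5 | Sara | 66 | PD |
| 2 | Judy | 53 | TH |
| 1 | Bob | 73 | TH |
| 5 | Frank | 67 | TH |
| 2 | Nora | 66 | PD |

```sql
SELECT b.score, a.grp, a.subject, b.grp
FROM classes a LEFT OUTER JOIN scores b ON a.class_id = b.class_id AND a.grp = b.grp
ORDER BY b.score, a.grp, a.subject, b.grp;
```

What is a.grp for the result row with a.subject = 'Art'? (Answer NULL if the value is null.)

LEFT JOIN keeps every row from `classes`; unmatched rows get NULL for `scores`'s columns.
Matching on a.class_id = b.class_id AND a.grp = b.grp. A NULL in a compared column never satisfies the condition.
- class_id=3, grp=PD: no b row matches, row kept with b columns NULL.
- class_id=7, grp=PD: 1 matching b row(s), so 1 row(s) emitted.
- class_id=8, grp=TH: no b row matches, row kept with b columns NULL.
- class_id=1, grp=PD: no b row matches, row kept with b columns NULL.
- class_id=7, grp=TH: 1 matching b row(s), so 1 row(s) emitted.
- class_id=NULL, grp=PD: no b row matches, row kept with b columns NULL.
- class_id=2, grp=TH: 1 matching b row(s), so 1 row(s) emitted.
- class_id=3, grp=PD: no b row matches, row kept with b columns NULL.
- class_id=3, grp=PD: no b row matches, row kept with b columns NULL.

PD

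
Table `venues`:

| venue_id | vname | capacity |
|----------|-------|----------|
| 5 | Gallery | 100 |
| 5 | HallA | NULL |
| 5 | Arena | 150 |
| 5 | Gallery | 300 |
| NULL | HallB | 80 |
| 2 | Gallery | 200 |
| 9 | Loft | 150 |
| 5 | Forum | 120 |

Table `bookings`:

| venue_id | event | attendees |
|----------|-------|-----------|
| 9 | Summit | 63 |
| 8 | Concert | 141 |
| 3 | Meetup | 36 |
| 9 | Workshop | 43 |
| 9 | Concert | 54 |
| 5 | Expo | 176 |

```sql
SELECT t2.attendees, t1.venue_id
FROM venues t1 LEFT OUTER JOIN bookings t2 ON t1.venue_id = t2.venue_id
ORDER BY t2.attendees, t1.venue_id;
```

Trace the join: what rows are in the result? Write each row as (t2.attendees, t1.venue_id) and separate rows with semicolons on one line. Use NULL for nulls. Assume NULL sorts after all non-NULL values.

(43, 9); (54, 9); (63, 9); (176, 5); (176, 5); (176, 5); (176, 5); (176, 5); (NULL, 2); (NULL, NULL)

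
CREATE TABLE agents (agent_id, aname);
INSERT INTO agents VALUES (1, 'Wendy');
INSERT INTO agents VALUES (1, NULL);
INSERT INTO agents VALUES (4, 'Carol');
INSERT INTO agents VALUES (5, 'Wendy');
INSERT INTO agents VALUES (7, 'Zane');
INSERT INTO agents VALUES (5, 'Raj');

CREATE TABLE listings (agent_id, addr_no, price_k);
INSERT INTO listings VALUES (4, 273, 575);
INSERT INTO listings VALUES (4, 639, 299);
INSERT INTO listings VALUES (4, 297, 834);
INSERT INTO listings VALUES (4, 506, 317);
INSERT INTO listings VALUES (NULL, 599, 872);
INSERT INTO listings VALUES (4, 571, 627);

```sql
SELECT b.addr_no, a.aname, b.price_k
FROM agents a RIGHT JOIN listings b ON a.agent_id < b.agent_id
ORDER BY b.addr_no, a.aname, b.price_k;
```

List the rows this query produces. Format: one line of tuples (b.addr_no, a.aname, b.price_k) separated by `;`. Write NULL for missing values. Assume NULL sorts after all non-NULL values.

(273, Wendy, 575); (273, NULL, 575); (297, Wendy, 834); (297, NULL, 834); (506, Wendy, 317); (506, NULL, 317); (571, Wendy, 627); (571, NULL, 627); (599, NULL, 872); (639, Wendy, 299); (639, NULL, 299)

RIGHT JOIN keeps every row from `listings`; unmatched rows get NULL for `agents`'s columns.
Matching on a.agent_id < b.agent_id. A NULL in a compared column never satisfies the condition.
- agent_id=1: 5 matching b row(s), so 5 row(s) emitted.
- agent_id=1: 5 matching b row(s), so 5 row(s) emitted.
- agent_id=4: no matching b row.
- agent_id=5: no matching b row.
- agent_id=7: no matching b row.
- agent_id=5: no matching b row.
- plus 1 unmatched b row(s), each kept with NULL a columns.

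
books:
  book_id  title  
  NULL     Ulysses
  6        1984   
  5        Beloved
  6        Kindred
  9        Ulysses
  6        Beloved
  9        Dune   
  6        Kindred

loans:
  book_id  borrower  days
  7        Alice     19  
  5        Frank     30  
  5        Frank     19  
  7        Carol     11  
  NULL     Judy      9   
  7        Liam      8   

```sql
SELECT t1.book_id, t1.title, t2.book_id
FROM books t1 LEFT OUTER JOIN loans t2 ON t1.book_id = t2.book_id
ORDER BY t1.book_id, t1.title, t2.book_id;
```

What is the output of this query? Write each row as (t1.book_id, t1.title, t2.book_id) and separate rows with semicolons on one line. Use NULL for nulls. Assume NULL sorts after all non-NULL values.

LEFT JOIN keeps every row from `books`; unmatched rows get NULL for `loans`'s columns.
Matching on t1.book_id = t2.book_id. A NULL in a compared column never satisfies the condition.
- book_id=NULL: no t2 row matches, row kept with t2 columns NULL.
- book_id=6: no t2 row matches, row kept with t2 columns NULL.
- book_id=5: 2 matching t2 row(s), so 2 row(s) emitted.
- book_id=6: no t2 row matches, row kept with t2 columns NULL.
- book_id=9: no t2 row matches, row kept with t2 columns NULL.
- book_id=6: no t2 row matches, row kept with t2 columns NULL.
- book_id=9: no t2 row matches, row kept with t2 columns NULL.
- book_id=6: no t2 row matches, row kept with t2 columns NULL.
After projecting and ordering:
t1.book_id | t1.title | t2.book_id
5 | Beloved | 5
5 | Beloved | 5
6 | 1984 | NULL
6 | Beloved | NULL
6 | Kindred | NULL
6 | Kindred | NULL
9 | Dune | NULL
9 | Ulysses | NULL
NULL | Ulysses | NULL

(5, Beloved, 5); (5, Beloved, 5); (6, 1984, NULL); (6, Beloved, NULL); (6, Kindred, NULL); (6, Kindred, NULL); (9, Dune, NULL); (9, Ulysses, NULL); (NULL, Ulysses, NULL)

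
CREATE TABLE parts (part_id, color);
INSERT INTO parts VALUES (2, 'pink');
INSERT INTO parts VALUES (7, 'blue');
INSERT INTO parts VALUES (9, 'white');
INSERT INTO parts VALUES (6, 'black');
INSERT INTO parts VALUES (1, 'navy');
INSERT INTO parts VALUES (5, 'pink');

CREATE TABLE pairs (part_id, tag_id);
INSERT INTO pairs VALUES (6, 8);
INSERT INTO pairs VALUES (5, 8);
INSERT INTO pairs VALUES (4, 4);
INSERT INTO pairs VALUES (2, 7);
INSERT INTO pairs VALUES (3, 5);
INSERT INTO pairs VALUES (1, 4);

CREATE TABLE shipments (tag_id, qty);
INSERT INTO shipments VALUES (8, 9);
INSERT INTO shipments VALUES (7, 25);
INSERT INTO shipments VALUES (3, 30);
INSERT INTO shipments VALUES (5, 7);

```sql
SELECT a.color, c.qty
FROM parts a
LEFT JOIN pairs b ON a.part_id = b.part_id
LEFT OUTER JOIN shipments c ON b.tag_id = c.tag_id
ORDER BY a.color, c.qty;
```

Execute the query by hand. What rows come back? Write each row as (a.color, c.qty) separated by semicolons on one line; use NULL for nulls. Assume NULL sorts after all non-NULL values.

(black, 9); (blue, NULL); (navy, NULL); (pink, 9); (pink, 25); (white, NULL)

Evaluate left to right. First `parts a LEFT JOIN pairs b` on part_id: 6 row(s).
Then LEFT JOIN `shipments c` on tag_id: each of those 6 rows is kept; rows whose b.tag_id has no match in c get NULL for c's columns.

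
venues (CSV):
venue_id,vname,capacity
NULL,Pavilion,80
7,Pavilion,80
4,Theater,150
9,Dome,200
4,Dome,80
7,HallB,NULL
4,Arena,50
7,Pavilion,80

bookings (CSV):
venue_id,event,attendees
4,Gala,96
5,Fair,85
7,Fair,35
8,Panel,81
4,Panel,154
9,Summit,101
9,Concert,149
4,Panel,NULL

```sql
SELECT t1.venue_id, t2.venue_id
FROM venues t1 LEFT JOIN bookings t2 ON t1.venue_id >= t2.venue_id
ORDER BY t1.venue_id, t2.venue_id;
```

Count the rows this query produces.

LEFT JOIN keeps every row from `venues`; unmatched rows get NULL for `bookings`'s columns.
Matching on t1.venue_id >= t2.venue_id. A NULL in a compared column never satisfies the condition.
Matched pairs: 32; unmatched t1 rows kept: 1.
Total: 32 matched + 1 padded = 33 rows.

33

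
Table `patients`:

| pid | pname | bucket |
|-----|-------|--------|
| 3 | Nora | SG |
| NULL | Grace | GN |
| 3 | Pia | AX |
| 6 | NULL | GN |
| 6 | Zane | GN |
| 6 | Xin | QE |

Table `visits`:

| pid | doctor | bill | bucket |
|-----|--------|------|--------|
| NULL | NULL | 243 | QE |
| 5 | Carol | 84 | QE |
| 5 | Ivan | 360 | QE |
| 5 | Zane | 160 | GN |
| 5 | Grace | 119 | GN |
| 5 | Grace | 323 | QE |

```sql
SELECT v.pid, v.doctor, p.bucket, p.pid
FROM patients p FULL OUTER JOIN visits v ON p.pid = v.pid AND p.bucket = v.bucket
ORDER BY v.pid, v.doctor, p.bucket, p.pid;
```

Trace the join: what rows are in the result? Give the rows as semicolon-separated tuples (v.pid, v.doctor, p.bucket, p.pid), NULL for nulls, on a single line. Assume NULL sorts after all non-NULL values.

(5, Carol, NULL, NULL); (5, Grace, NULL, NULL); (5, Grace, NULL, NULL); (5, Ivan, NULL, NULL); (5, Zane, NULL, NULL); (NULL, NULL, AX, 3); (NULL, NULL, GN, 6); (NULL, NULL, GN, 6); (NULL, NULL, GN, NULL); (NULL, NULL, QE, 6); (NULL, NULL, SG, 3); (NULL, NULL, NULL, NULL)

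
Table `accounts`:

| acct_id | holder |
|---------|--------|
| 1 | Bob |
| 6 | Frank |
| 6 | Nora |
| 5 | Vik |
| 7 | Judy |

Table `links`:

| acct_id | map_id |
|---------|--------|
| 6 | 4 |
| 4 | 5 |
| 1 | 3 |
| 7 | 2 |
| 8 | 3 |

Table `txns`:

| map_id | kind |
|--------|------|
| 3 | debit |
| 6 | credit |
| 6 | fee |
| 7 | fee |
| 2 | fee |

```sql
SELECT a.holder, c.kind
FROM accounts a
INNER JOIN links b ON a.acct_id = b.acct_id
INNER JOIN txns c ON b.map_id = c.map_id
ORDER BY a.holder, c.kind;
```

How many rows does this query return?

Step 1 — a INNER JOIN b on acct_id → 4 row(s).
Then INNER JOIN `txns c` on map_id: keep only rows whose b.map_id appears in c.
Result: 2 row(s).

2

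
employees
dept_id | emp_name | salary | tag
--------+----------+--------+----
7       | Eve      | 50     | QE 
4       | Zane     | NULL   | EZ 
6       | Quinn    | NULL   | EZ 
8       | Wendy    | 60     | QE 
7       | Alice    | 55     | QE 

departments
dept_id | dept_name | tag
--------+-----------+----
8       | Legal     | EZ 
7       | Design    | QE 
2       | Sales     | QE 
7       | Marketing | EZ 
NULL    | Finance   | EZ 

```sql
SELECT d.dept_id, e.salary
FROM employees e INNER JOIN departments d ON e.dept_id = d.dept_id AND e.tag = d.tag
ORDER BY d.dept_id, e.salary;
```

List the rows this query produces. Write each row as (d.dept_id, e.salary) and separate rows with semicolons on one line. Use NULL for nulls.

INNER JOIN keeps only pairs where the ON condition holds.
Matching on e.dept_id = d.dept_id AND e.tag = d.tag. A NULL in a compared column never satisfies the condition.
- e (dept_id=7, tag=QE) pairs with 1 row(s) of d.
- e (dept_id=4, tag=EZ) has no partner → excluded.
- e (dept_id=6, tag=EZ) has no partner → excluded.
- e (dept_id=8, tag=QE) has no partner → excluded.
- e (dept_id=7, tag=QE) pairs with 1 row(s) of d.
After projecting and ordering:
d.dept_id | e.salary
7 | 50
7 | 55

(7, 50); (7, 55)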